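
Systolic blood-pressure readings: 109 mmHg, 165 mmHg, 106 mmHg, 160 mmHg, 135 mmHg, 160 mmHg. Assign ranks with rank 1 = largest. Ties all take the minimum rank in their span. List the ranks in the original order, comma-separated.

5, 1, 6, 2, 4, 2

Sorted (descending): 165, 160, 160, 135, 109, 106
The 2 values of 160 occupy positions 2–3 → each gets rank 2.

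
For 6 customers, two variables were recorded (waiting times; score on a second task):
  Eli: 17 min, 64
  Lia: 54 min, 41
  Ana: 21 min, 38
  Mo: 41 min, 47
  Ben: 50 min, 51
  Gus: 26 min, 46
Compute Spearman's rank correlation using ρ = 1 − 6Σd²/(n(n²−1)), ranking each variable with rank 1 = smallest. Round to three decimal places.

-0.200

Ranks of variable 1: 1, 6, 2, 4, 5, 3
Ranks of variable 2: 6, 2, 1, 4, 5, 3
d = r₁ − r₂: -5, 4, 1, 0, 0, 0
d²: 25, 16, 1, 0, 0, 0; Σd² = 42
ρ = 1 − 6·42/(6·35) = 1 − 252/210 = -0.200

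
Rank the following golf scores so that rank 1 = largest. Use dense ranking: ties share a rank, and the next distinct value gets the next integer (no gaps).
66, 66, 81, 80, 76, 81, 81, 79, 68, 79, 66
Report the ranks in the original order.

6, 6, 1, 2, 4, 1, 1, 3, 5, 3, 6

Sorted (descending): 81, 81, 81, 80, 79, 79, 76, 68, 66, 66, 66
The 3 values of 81 share dense rank 1.
The 2 values of 79 share dense rank 3.
The 3 values of 66 share dense rank 6.
Remaining distinct values take the next consecutive integers.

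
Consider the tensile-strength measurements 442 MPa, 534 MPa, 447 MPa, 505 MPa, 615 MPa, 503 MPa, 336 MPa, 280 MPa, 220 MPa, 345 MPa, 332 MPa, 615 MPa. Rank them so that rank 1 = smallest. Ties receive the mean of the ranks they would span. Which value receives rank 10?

Sorted (ascending): 220, 280, 332, 336, 345, 442, 447, 503, 505, 534, 615, 615
The 2 values of 615 occupy positions 11–12 → average rank (11+12)/2 = 11.5.
Rank 10 → value 534.

534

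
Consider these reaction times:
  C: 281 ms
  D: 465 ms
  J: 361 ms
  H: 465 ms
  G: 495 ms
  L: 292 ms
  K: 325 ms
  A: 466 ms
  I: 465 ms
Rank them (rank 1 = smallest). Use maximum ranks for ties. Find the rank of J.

Sorted (ascending): 281, 292, 325, 361, 465, 465, 465, 466, 495
The 3 values of 465 occupy positions 5–7 → each gets rank 7.
J has value 361 ms → rank 4.

4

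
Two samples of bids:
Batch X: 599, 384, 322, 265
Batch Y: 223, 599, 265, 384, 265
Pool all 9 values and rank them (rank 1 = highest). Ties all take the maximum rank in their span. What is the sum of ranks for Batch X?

Sorted (descending): 599, 599, 384, 384, 322, 265, 265, 265, 223
The 2 values of 599 occupy positions 1–2 → each gets rank 2.
The 2 values of 384 occupy positions 3–4 → each gets rank 4.
The 3 values of 265 occupy positions 6–8 → each gets rank 8.
Batch X values → pooled ranks: 599→2, 384→4, 322→5, 265→8
Rank sum = 2 + 4 + 5 + 8 = 19

19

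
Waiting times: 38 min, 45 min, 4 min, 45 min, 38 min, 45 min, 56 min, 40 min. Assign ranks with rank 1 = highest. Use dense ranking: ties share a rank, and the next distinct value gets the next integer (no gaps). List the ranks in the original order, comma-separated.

Sorted (descending): 56, 45, 45, 45, 40, 38, 38, 4
The 3 values of 45 share dense rank 2.
The 2 values of 38 share dense rank 4.
Remaining distinct values take the next consecutive integers.

4, 2, 5, 2, 4, 2, 1, 3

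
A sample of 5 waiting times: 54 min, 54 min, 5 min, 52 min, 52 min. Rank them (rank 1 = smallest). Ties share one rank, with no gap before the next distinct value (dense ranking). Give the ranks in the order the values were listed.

Sorted (ascending): 5, 52, 52, 54, 54
The 2 values of 52 share dense rank 2.
The 2 values of 54 share dense rank 3.
Remaining distinct values take the next consecutive integers.

3, 3, 1, 2, 2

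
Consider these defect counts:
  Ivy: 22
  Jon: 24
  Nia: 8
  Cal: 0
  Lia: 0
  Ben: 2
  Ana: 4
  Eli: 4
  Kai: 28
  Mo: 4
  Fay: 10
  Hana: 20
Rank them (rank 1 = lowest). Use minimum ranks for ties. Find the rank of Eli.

4

Sorted (ascending): 0, 0, 2, 4, 4, 4, 8, 10, 20, 22, 24, 28
The 2 values of 0 occupy positions 1–2 → each gets rank 1.
The 3 values of 4 occupy positions 4–6 → each gets rank 4.
Eli has value 4 → rank 4.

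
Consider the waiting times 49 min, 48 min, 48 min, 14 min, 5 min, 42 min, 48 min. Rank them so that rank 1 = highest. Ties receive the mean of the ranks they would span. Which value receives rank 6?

Sorted (descending): 49, 48, 48, 48, 42, 14, 5
The 3 values of 48 occupy positions 2–4 → average rank 3.
Rank 6 → value 14.

14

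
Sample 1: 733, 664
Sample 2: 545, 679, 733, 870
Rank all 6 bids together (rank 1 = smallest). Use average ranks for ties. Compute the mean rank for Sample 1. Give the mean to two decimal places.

3.25

Sorted (ascending): 545, 664, 679, 733, 733, 870
The 2 values of 733 occupy positions 4–5 → average rank (4+5)/2 = 4.5.
Sample 1 values → pooled ranks: 733→4.5, 664→2
Mean rank = (4.5 + 2) / 2 = 3.25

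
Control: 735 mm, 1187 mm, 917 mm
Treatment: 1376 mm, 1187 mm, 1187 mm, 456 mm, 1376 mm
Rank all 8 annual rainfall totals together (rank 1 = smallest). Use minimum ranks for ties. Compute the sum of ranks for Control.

9

Sorted (ascending): 456, 735, 917, 1187, 1187, 1187, 1376, 1376
The 3 values of 1187 occupy positions 4–6 → each gets rank 4.
The 2 values of 1376 occupy positions 7–8 → each gets rank 7.
Control values → pooled ranks: 735→2, 1187→4, 917→3
Rank sum = 2 + 4 + 3 = 9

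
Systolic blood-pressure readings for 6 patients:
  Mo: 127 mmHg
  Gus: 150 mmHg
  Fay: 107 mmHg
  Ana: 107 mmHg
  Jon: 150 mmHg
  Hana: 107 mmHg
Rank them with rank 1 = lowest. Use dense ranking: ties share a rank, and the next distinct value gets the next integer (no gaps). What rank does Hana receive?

Sorted (ascending): 107, 107, 107, 127, 150, 150
The 3 values of 107 share dense rank 1.
The 2 values of 150 share dense rank 3.
Remaining distinct values take the next consecutive integers.
Hana has value 107 mmHg → rank 1.

1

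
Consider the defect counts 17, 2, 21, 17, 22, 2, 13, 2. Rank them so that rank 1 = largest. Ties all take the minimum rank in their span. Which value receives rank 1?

Sorted (descending): 22, 21, 17, 17, 13, 2, 2, 2
The 2 values of 17 occupy positions 3–4 → each gets rank 3.
The 3 values of 2 occupy positions 6–8 → each gets rank 6.
Rank 1 → value 22.

22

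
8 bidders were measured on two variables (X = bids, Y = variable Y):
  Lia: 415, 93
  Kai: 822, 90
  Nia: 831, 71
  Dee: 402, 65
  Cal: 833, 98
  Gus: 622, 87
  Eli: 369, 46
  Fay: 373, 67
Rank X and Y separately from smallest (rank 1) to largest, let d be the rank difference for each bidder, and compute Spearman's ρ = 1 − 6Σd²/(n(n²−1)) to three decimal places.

0.762

Ranks of variable 1: 4, 6, 7, 3, 8, 5, 1, 2
Ranks of variable 2: 7, 6, 4, 2, 8, 5, 1, 3
d = r₁ − r₂: -3, 0, 3, 1, 0, 0, 0, -1
d²: 9, 0, 9, 1, 0, 0, 0, 1; Σd² = 20
ρ = 1 − 6·20/(8·63) = 1 − 120/504 = 0.762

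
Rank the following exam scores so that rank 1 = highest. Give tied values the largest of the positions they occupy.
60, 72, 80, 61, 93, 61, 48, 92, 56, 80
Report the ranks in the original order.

Sorted (descending): 93, 92, 80, 80, 72, 61, 61, 60, 56, 48
The 2 values of 80 occupy positions 3–4 → each gets rank 4.
The 2 values of 61 occupy positions 6–7 → each gets rank 7.

8, 5, 4, 7, 1, 7, 10, 2, 9, 4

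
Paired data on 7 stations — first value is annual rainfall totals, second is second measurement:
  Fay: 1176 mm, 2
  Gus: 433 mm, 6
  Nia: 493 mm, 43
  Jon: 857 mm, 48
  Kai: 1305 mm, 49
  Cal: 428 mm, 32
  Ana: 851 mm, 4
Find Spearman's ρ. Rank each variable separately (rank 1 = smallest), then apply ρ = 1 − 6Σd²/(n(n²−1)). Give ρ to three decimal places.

0.214

Ranks of variable 1: 6, 2, 3, 5, 7, 1, 4
Ranks of variable 2: 1, 3, 5, 6, 7, 4, 2
d = r₁ − r₂: 5, -1, -2, -1, 0, -3, 2
d²: 25, 1, 4, 1, 0, 9, 4; Σd² = 44
ρ = 1 − 6·44/(7·48) = 1 − 264/336 = 0.214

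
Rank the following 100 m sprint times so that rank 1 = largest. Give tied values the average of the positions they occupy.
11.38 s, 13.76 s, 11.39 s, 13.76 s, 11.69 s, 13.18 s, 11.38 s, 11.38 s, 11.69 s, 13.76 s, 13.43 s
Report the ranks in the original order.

Sorted (descending): 13.76, 13.76, 13.76, 13.43, 13.18, 11.69, 11.69, 11.39, 11.38, 11.38, 11.38
The 3 values of 13.76 occupy positions 1–3 → average rank 2.
The 2 values of 11.69 occupy positions 6–7 → average rank (6+7)/2 = 6.5.
The 3 values of 11.38 occupy positions 9–11 → average rank 10.

10, 2, 8, 2, 6.5, 5, 10, 10, 6.5, 2, 4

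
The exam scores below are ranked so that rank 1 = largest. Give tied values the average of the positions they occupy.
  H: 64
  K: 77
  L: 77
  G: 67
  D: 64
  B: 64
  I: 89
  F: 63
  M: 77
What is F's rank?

Sorted (descending): 89, 77, 77, 77, 67, 64, 64, 64, 63
The 3 values of 77 occupy positions 2–4 → average rank 3.
The 3 values of 64 occupy positions 6–8 → average rank 7.
F has value 63 → rank 9.

9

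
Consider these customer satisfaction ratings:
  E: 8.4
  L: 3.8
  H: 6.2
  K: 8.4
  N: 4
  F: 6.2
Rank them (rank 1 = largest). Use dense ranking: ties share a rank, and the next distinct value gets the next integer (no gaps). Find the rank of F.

2

Sorted (descending): 8.4, 8.4, 6.2, 6.2, 4, 3.8
The 2 values of 8.4 share dense rank 1.
The 2 values of 6.2 share dense rank 2.
Remaining distinct values take the next consecutive integers.
F has value 6.2 → rank 2.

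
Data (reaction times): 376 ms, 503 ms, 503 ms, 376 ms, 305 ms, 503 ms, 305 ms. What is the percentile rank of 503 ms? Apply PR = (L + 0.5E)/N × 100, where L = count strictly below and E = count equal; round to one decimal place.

N = 7.
Strictly below 503: 4. Equal to 503: 3.
PR = (4 + 0.5·3)/7 × 100 = 78.6

78.6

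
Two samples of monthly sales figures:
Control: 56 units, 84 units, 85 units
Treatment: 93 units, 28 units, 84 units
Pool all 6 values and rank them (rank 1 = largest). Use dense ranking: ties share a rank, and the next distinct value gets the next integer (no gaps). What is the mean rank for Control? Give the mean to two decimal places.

3.00

Sorted (descending): 93, 85, 84, 84, 56, 28
The 2 values of 84 share dense rank 3.
Remaining distinct values take the next consecutive integers.
Control values → pooled ranks: 56→4, 84→3, 85→2
Mean rank = (4 + 3 + 2) / 3 = 3.00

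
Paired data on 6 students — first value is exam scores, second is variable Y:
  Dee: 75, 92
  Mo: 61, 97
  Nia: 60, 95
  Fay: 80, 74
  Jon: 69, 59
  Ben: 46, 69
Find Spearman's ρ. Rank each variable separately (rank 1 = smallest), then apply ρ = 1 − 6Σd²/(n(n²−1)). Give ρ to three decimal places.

-0.086

Ranks of variable 1: 5, 3, 2, 6, 4, 1
Ranks of variable 2: 4, 6, 5, 3, 1, 2
d = r₁ − r₂: 1, -3, -3, 3, 3, -1
d²: 1, 9, 9, 9, 9, 1; Σd² = 38
ρ = 1 − 6·38/(6·35) = 1 − 228/210 = -0.086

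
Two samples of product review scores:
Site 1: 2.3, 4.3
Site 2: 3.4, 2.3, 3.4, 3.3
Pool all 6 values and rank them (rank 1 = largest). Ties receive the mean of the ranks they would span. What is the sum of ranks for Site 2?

14.5

Sorted (descending): 4.3, 3.4, 3.4, 3.3, 2.3, 2.3
The 2 values of 3.4 occupy positions 2–3 → average rank (2+3)/2 = 2.5.
The 2 values of 2.3 occupy positions 5–6 → average rank (5+6)/2 = 5.5.
Site 2 values → pooled ranks: 3.4→2.5, 2.3→5.5, 3.4→2.5, 3.3→4
Rank sum = 2.5 + 5.5 + 2.5 + 4 = 14.5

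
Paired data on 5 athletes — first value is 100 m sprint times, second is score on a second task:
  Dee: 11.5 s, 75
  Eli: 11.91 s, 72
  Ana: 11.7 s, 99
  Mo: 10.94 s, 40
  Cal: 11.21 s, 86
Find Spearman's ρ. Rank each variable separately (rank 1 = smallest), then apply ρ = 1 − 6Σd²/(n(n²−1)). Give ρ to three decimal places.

0.300

Ranks of variable 1: 3, 5, 4, 1, 2
Ranks of variable 2: 3, 2, 5, 1, 4
d = r₁ − r₂: 0, 3, -1, 0, -2
d²: 0, 9, 1, 0, 4; Σd² = 14
ρ = 1 − 6·14/(5·24) = 1 − 84/120 = 0.300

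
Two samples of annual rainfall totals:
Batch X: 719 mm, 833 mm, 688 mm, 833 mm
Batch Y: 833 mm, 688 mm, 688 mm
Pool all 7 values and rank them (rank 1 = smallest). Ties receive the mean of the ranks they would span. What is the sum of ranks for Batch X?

18

Sorted (ascending): 688, 688, 688, 719, 833, 833, 833
The 3 values of 688 occupy positions 1–3 → average rank 2.
The 3 values of 833 occupy positions 5–7 → average rank 6.
Batch X values → pooled ranks: 719→4, 833→6, 688→2, 833→6
Rank sum = 4 + 6 + 2 + 6 = 18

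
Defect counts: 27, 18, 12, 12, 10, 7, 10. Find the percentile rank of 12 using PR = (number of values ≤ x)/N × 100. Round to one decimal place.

N = 7.
Strictly below 12: 3. Equal to 12: 2.
PR = 5/7 × 100 = 71.4

71.4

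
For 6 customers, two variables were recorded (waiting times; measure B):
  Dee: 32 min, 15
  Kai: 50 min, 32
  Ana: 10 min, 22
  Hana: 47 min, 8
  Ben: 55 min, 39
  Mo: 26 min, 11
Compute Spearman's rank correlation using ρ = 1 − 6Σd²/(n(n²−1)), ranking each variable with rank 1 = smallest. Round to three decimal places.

0.486

Ranks of variable 1: 3, 5, 1, 4, 6, 2
Ranks of variable 2: 3, 5, 4, 1, 6, 2
d = r₁ − r₂: 0, 0, -3, 3, 0, 0
d²: 0, 0, 9, 9, 0, 0; Σd² = 18
ρ = 1 − 6·18/(6·35) = 1 − 108/210 = 0.486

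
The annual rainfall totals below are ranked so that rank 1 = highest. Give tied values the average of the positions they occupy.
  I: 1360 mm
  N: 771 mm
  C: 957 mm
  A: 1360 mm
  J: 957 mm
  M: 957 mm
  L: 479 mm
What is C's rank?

4

Sorted (descending): 1360, 1360, 957, 957, 957, 771, 479
The 2 values of 1360 occupy positions 1–2 → average rank (1+2)/2 = 1.5.
The 3 values of 957 occupy positions 3–5 → average rank 4.
C has value 957 mm → rank 4.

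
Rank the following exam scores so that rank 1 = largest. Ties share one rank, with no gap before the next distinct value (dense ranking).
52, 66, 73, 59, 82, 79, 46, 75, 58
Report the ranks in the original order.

8, 5, 4, 6, 1, 2, 9, 3, 7

Sorted (descending): 82, 79, 75, 73, 66, 59, 58, 52, 46
No ties — each value takes its position as its rank.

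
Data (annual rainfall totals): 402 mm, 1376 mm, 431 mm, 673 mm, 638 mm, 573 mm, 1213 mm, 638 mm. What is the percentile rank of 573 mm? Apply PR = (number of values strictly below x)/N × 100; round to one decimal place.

25.0

N = 8.
Strictly below 573: 2. Equal to 573: 1.
PR = 2/8 × 100 = 25.0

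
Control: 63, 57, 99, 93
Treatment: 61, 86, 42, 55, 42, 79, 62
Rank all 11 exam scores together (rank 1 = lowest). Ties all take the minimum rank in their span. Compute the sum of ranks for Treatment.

Sorted (ascending): 42, 42, 55, 57, 61, 62, 63, 79, 86, 93, 99
The 2 values of 42 occupy positions 1–2 → each gets rank 1.
Treatment values → pooled ranks: 61→5, 86→9, 42→1, 55→3, 42→1, 79→8, 62→6
Rank sum = 5 + 9 + 1 + 3 + 1 + 8 + 6 = 33

33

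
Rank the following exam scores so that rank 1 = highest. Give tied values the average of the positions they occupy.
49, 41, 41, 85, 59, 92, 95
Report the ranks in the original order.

Sorted (descending): 95, 92, 85, 59, 49, 41, 41
The 2 values of 41 occupy positions 6–7 → average rank (6+7)/2 = 6.5.

5, 6.5, 6.5, 3, 4, 2, 1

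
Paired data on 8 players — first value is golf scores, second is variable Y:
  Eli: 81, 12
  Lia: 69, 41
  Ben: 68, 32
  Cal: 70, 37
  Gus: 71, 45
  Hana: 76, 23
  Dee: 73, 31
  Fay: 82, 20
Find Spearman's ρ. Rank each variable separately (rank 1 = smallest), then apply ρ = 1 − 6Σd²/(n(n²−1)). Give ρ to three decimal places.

-0.762

Ranks of variable 1: 7, 2, 1, 3, 4, 6, 5, 8
Ranks of variable 2: 1, 7, 5, 6, 8, 3, 4, 2
d = r₁ − r₂: 6, -5, -4, -3, -4, 3, 1, 6
d²: 36, 25, 16, 9, 16, 9, 1, 36; Σd² = 148
ρ = 1 − 6·148/(8·63) = 1 − 888/504 = -0.762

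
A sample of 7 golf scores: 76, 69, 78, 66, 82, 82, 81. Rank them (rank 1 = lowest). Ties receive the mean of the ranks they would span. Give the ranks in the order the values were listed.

3, 2, 4, 1, 6.5, 6.5, 5

Sorted (ascending): 66, 69, 76, 78, 81, 82, 82
The 2 values of 82 occupy positions 6–7 → average rank (6+7)/2 = 6.5.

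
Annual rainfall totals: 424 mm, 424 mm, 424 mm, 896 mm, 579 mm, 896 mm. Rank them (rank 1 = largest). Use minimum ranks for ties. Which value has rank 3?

579

Sorted (descending): 896, 896, 579, 424, 424, 424
The 2 values of 896 occupy positions 1–2 → each gets rank 1.
The 3 values of 424 occupy positions 4–6 → each gets rank 4.
Rank 3 → value 579.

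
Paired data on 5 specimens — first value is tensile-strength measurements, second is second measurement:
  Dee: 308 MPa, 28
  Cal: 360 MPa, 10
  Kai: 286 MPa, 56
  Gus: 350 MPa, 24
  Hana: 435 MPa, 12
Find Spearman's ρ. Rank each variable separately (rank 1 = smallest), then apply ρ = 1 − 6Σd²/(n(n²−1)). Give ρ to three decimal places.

Ranks of variable 1: 2, 4, 1, 3, 5
Ranks of variable 2: 4, 1, 5, 3, 2
d = r₁ − r₂: -2, 3, -4, 0, 3
d²: 4, 9, 16, 0, 9; Σd² = 38
ρ = 1 − 6·38/(5·24) = 1 − 228/120 = -0.900

-0.900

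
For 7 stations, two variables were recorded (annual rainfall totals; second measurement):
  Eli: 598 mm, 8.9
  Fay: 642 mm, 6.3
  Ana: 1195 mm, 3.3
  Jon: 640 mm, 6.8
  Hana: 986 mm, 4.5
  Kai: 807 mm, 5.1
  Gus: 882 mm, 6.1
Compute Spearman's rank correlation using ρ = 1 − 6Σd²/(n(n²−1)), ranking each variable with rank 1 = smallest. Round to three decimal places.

Ranks of variable 1: 1, 3, 7, 2, 6, 4, 5
Ranks of variable 2: 7, 5, 1, 6, 2, 3, 4
d = r₁ − r₂: -6, -2, 6, -4, 4, 1, 1
d²: 36, 4, 36, 16, 16, 1, 1; Σd² = 110
ρ = 1 − 6·110/(7·48) = 1 − 660/336 = -0.964

-0.964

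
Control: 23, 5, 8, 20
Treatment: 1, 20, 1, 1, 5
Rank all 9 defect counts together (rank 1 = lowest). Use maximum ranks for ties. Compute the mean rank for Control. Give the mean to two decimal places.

7.00

Sorted (ascending): 1, 1, 1, 5, 5, 8, 20, 20, 23
The 3 values of 1 occupy positions 1–3 → each gets rank 3.
The 2 values of 5 occupy positions 4–5 → each gets rank 5.
The 2 values of 20 occupy positions 7–8 → each gets rank 8.
Control values → pooled ranks: 23→9, 5→5, 8→6, 20→8
Mean rank = (9 + 5 + 6 + 8) / 4 = 7.00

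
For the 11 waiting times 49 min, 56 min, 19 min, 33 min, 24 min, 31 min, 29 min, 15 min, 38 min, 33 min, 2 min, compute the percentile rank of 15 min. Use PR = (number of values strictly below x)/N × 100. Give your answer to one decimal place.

9.1

N = 11.
Strictly below 15: 1. Equal to 15: 1.
PR = 1/11 × 100 = 9.1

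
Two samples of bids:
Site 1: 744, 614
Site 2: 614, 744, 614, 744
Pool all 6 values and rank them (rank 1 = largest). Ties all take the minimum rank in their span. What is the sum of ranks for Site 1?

Sorted (descending): 744, 744, 744, 614, 614, 614
The 3 values of 744 occupy positions 1–3 → each gets rank 1.
The 3 values of 614 occupy positions 4–6 → each gets rank 4.
Site 1 values → pooled ranks: 744→1, 614→4
Rank sum = 1 + 4 = 5

5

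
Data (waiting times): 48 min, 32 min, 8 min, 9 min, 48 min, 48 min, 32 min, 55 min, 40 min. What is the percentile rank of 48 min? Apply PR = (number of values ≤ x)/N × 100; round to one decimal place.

88.9

N = 9.
Strictly below 48: 5. Equal to 48: 3.
PR = 8/9 × 100 = 88.9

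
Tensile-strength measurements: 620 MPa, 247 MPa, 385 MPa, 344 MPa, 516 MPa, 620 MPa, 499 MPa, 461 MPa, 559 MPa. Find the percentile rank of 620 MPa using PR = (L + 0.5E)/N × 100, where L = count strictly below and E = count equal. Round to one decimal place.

N = 9.
Strictly below 620: 7. Equal to 620: 2.
PR = (7 + 0.5·2)/9 × 100 = 88.9

88.9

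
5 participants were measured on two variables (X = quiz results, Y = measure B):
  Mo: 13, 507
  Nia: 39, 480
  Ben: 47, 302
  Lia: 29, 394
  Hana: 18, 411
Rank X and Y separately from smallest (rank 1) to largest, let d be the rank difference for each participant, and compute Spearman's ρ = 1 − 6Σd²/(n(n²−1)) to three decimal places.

-0.700

Ranks of variable 1: 1, 4, 5, 3, 2
Ranks of variable 2: 5, 4, 1, 2, 3
d = r₁ − r₂: -4, 0, 4, 1, -1
d²: 16, 0, 16, 1, 1; Σd² = 34
ρ = 1 − 6·34/(5·24) = 1 − 204/120 = -0.700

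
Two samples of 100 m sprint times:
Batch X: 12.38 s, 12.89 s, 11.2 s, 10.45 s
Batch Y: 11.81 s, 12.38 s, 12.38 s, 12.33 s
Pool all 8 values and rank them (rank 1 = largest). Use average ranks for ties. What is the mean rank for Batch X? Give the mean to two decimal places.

4.75

Sorted (descending): 12.89, 12.38, 12.38, 12.38, 12.33, 11.81, 11.2, 10.45
The 3 values of 12.38 occupy positions 2–4 → average rank 3.
Batch X values → pooled ranks: 12.38→3, 12.89→1, 11.2→7, 10.45→8
Mean rank = (3 + 1 + 7 + 8) / 4 = 4.75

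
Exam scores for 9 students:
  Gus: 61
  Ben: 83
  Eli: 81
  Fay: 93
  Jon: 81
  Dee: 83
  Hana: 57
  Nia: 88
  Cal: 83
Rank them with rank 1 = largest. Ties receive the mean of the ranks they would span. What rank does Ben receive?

4

Sorted (descending): 93, 88, 83, 83, 83, 81, 81, 61, 57
The 3 values of 83 occupy positions 3–5 → average rank 4.
The 2 values of 81 occupy positions 6–7 → average rank (6+7)/2 = 6.5.
Ben has value 83 → rank 4.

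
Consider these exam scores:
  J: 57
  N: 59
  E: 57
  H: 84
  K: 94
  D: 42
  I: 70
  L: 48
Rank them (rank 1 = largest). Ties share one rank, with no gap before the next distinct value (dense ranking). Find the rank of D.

Sorted (descending): 94, 84, 70, 59, 57, 57, 48, 42
The 2 values of 57 share dense rank 5.
Remaining distinct values take the next consecutive integers.
D has value 42 → rank 7.

7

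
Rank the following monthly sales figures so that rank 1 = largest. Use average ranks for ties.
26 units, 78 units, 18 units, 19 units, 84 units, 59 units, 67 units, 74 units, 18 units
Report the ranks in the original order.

Sorted (descending): 84, 78, 74, 67, 59, 26, 19, 18, 18
The 2 values of 18 occupy positions 8–9 → average rank (8+9)/2 = 8.5.

6, 2, 8.5, 7, 1, 5, 4, 3, 8.5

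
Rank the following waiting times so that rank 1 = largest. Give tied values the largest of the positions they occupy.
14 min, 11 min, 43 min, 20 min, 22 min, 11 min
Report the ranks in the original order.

4, 6, 1, 3, 2, 6

Sorted (descending): 43, 22, 20, 14, 11, 11
The 2 values of 11 occupy positions 5–6 → each gets rank 6.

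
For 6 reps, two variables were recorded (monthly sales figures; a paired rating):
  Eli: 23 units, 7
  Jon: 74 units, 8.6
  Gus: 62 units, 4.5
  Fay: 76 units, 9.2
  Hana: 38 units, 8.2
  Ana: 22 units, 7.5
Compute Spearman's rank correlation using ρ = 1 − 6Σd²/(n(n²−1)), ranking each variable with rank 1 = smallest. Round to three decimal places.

0.600

Ranks of variable 1: 2, 5, 4, 6, 3, 1
Ranks of variable 2: 2, 5, 1, 6, 4, 3
d = r₁ − r₂: 0, 0, 3, 0, -1, -2
d²: 0, 0, 9, 0, 1, 4; Σd² = 14
ρ = 1 − 6·14/(6·35) = 1 − 84/210 = 0.600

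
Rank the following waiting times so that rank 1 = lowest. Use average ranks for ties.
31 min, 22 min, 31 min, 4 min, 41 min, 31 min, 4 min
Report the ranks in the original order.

5, 3, 5, 1.5, 7, 5, 1.5

Sorted (ascending): 4, 4, 22, 31, 31, 31, 41
The 2 values of 4 occupy positions 1–2 → average rank (1+2)/2 = 1.5.
The 3 values of 31 occupy positions 4–6 → average rank 5.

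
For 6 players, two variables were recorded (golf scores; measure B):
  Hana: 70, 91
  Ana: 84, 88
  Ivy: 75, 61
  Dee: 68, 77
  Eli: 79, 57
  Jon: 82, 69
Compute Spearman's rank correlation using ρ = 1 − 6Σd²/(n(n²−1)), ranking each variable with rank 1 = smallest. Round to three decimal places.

Ranks of variable 1: 2, 6, 3, 1, 4, 5
Ranks of variable 2: 6, 5, 2, 4, 1, 3
d = r₁ − r₂: -4, 1, 1, -3, 3, 2
d²: 16, 1, 1, 9, 9, 4; Σd² = 40
ρ = 1 − 6·40/(6·35) = 1 − 240/210 = -0.143

-0.143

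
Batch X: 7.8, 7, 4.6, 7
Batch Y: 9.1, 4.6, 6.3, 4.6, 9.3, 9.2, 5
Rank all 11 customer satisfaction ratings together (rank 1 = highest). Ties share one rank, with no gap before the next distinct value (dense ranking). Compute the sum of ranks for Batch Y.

35

Sorted (descending): 9.3, 9.2, 9.1, 7.8, 7, 7, 6.3, 5, 4.6, 4.6, 4.6
The 2 values of 7 share dense rank 5.
The 3 values of 4.6 share dense rank 8.
Remaining distinct values take the next consecutive integers.
Batch Y values → pooled ranks: 9.1→3, 4.6→8, 6.3→6, 4.6→8, 9.3→1, 9.2→2, 5→7
Rank sum = 3 + 8 + 6 + 8 + 1 + 2 + 7 = 35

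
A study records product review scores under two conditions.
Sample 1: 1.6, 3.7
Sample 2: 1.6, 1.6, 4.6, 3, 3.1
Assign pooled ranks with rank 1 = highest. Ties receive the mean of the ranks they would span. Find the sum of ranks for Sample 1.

Sorted (descending): 4.6, 3.7, 3.1, 3, 1.6, 1.6, 1.6
The 3 values of 1.6 occupy positions 5–7 → average rank 6.
Sample 1 values → pooled ranks: 1.6→6, 3.7→2
Rank sum = 6 + 2 = 8

8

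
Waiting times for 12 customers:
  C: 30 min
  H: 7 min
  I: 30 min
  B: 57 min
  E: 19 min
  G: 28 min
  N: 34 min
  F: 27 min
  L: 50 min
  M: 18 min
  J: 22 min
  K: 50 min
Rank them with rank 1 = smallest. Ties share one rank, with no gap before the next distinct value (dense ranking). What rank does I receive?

Sorted (ascending): 7, 18, 19, 22, 27, 28, 30, 30, 34, 50, 50, 57
The 2 values of 30 share dense rank 7.
The 2 values of 50 share dense rank 9.
Remaining distinct values take the next consecutive integers.
I has value 30 min → rank 7.

7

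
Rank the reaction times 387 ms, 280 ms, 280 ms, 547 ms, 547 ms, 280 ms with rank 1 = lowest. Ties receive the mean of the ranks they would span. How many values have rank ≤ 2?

Sorted (ascending): 280, 280, 280, 387, 547, 547
The 3 values of 280 occupy positions 1–3 → average rank 2.
The 2 values of 547 occupy positions 5–6 → average rank (5+6)/2 = 5.5.
Ranks ≤ 2: {2, 2, 2} → 3 values.

3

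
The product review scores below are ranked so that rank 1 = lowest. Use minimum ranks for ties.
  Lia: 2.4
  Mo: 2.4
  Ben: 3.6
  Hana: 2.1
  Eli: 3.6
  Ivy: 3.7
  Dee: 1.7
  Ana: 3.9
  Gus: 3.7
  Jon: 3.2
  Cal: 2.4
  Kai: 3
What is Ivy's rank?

10

Sorted (ascending): 1.7, 2.1, 2.4, 2.4, 2.4, 3, 3.2, 3.6, 3.6, 3.7, 3.7, 3.9
The 3 values of 2.4 occupy positions 3–5 → each gets rank 3.
The 2 values of 3.6 occupy positions 8–9 → each gets rank 8.
The 2 values of 3.7 occupy positions 10–11 → each gets rank 10.
Ivy has value 3.7 → rank 10.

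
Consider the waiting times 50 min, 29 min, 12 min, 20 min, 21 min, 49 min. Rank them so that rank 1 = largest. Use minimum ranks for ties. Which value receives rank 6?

Sorted (descending): 50, 49, 29, 21, 20, 12
No ties — each value takes its position as its rank.
Rank 6 → value 12.

12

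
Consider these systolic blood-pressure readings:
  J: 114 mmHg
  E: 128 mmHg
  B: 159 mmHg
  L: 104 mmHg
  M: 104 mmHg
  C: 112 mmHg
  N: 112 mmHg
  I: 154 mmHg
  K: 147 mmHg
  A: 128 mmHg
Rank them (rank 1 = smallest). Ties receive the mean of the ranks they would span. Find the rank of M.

Sorted (ascending): 104, 104, 112, 112, 114, 128, 128, 147, 154, 159
The 2 values of 104 occupy positions 1–2 → average rank (1+2)/2 = 1.5.
The 2 values of 112 occupy positions 3–4 → average rank (3+4)/2 = 3.5.
The 2 values of 128 occupy positions 6–7 → average rank (6+7)/2 = 6.5.
M has value 104 mmHg → rank 1.5.

1.5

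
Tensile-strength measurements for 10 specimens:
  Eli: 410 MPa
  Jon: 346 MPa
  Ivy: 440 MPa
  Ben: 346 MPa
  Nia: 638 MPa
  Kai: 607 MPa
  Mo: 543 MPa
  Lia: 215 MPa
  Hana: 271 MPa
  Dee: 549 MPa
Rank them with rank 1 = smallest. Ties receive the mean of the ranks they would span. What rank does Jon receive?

3.5

Sorted (ascending): 215, 271, 346, 346, 410, 440, 543, 549, 607, 638
The 2 values of 346 occupy positions 3–4 → average rank (3+4)/2 = 3.5.
Jon has value 346 MPa → rank 3.5.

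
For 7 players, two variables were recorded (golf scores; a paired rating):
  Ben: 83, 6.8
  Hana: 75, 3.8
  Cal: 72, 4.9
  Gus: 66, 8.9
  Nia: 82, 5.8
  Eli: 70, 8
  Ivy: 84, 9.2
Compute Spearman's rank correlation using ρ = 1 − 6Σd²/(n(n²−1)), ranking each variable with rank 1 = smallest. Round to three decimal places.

Ranks of variable 1: 6, 4, 3, 1, 5, 2, 7
Ranks of variable 2: 4, 1, 2, 6, 3, 5, 7
d = r₁ − r₂: 2, 3, 1, -5, 2, -3, 0
d²: 4, 9, 1, 25, 4, 9, 0; Σd² = 52
ρ = 1 − 6·52/(7·48) = 1 − 312/336 = 0.071

0.071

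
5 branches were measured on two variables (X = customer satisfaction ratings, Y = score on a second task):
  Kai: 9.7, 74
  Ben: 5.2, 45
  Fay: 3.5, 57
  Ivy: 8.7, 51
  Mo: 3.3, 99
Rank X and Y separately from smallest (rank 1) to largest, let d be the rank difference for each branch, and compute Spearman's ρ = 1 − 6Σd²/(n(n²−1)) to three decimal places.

Ranks of variable 1: 5, 3, 2, 4, 1
Ranks of variable 2: 4, 1, 3, 2, 5
d = r₁ − r₂: 1, 2, -1, 2, -4
d²: 1, 4, 1, 4, 16; Σd² = 26
ρ = 1 − 6·26/(5·24) = 1 − 156/120 = -0.300

-0.300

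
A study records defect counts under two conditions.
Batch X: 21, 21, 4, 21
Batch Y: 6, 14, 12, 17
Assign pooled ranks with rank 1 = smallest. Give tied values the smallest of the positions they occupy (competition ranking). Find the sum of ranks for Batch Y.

Sorted (ascending): 4, 6, 12, 14, 17, 21, 21, 21
The 3 values of 21 occupy positions 6–8 → each gets rank 6.
Batch Y values → pooled ranks: 6→2, 14→4, 12→3, 17→5
Rank sum = 2 + 4 + 3 + 5 = 14

14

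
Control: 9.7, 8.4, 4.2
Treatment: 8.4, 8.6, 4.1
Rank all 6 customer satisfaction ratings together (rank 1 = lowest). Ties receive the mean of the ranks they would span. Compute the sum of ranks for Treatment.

Sorted (ascending): 4.1, 4.2, 8.4, 8.4, 8.6, 9.7
The 2 values of 8.4 occupy positions 3–4 → average rank (3+4)/2 = 3.5.
Treatment values → pooled ranks: 8.4→3.5, 8.6→5, 4.1→1
Rank sum = 3.5 + 5 + 1 = 9.5

9.5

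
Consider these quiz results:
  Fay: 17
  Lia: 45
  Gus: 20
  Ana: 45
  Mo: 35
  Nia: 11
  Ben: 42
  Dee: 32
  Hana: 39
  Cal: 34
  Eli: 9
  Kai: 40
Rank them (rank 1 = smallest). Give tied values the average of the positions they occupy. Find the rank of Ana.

Sorted (ascending): 9, 11, 17, 20, 32, 34, 35, 39, 40, 42, 45, 45
The 2 values of 45 occupy positions 11–12 → average rank (11+12)/2 = 11.5.
Ana has value 45 → rank 11.5.

11.5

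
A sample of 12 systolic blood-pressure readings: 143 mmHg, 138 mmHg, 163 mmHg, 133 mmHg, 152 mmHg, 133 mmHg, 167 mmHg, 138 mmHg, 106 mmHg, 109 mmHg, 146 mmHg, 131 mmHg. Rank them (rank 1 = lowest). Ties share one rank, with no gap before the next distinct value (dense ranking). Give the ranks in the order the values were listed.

Sorted (ascending): 106, 109, 131, 133, 133, 138, 138, 143, 146, 152, 163, 167
The 2 values of 133 share dense rank 4.
The 2 values of 138 share dense rank 5.
Remaining distinct values take the next consecutive integers.

6, 5, 9, 4, 8, 4, 10, 5, 1, 2, 7, 3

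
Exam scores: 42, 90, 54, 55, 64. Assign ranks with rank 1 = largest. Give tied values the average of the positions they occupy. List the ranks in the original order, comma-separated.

5, 1, 4, 3, 2

Sorted (descending): 90, 64, 55, 54, 42
No ties — each value takes its position as its rank.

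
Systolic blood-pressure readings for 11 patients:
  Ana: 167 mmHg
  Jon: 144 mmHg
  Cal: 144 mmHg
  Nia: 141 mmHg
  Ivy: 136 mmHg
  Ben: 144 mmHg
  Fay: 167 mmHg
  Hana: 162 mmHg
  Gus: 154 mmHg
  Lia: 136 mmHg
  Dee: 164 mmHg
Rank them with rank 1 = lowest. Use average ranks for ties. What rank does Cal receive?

Sorted (ascending): 136, 136, 141, 144, 144, 144, 154, 162, 164, 167, 167
The 2 values of 136 occupy positions 1–2 → average rank (1+2)/2 = 1.5.
The 3 values of 144 occupy positions 4–6 → average rank 5.
The 2 values of 167 occupy positions 10–11 → average rank (10+11)/2 = 10.5.
Cal has value 144 mmHg → rank 5.

5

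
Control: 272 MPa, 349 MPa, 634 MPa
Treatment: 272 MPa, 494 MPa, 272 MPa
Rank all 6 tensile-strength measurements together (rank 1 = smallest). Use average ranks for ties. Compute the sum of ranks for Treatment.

9

Sorted (ascending): 272, 272, 272, 349, 494, 634
The 3 values of 272 occupy positions 1–3 → average rank 2.
Treatment values → pooled ranks: 272→2, 494→5, 272→2
Rank sum = 2 + 5 + 2 = 9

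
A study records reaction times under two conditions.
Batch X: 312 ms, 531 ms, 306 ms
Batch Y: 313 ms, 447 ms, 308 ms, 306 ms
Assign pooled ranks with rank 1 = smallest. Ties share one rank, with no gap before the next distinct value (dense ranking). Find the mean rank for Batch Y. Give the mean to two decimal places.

3.00

Sorted (ascending): 306, 306, 308, 312, 313, 447, 531
The 2 values of 306 share dense rank 1.
Remaining distinct values take the next consecutive integers.
Batch Y values → pooled ranks: 313→4, 447→5, 308→2, 306→1
Mean rank = (4 + 5 + 2 + 1) / 4 = 3.00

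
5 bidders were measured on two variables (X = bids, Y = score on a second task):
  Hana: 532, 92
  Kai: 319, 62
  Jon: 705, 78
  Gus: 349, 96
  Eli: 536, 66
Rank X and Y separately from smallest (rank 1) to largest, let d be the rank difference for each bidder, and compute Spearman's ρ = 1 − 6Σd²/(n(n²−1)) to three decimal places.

Ranks of variable 1: 3, 1, 5, 2, 4
Ranks of variable 2: 4, 1, 3, 5, 2
d = r₁ − r₂: -1, 0, 2, -3, 2
d²: 1, 0, 4, 9, 4; Σd² = 18
ρ = 1 − 6·18/(5·24) = 1 − 108/120 = 0.100

0.100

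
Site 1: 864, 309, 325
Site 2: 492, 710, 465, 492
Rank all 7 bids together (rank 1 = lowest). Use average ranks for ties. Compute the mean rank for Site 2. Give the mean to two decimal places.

4.50

Sorted (ascending): 309, 325, 465, 492, 492, 710, 864
The 2 values of 492 occupy positions 4–5 → average rank (4+5)/2 = 4.5.
Site 2 values → pooled ranks: 492→4.5, 710→6, 465→3, 492→4.5
Mean rank = (4.5 + 6 + 3 + 4.5) / 4 = 4.50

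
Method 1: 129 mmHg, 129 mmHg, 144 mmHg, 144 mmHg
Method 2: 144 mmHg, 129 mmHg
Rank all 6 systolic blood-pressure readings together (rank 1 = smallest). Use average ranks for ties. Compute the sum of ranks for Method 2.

Sorted (ascending): 129, 129, 129, 144, 144, 144
The 3 values of 129 occupy positions 1–3 → average rank 2.
The 3 values of 144 occupy positions 4–6 → average rank 5.
Method 2 values → pooled ranks: 144→5, 129→2
Rank sum = 5 + 2 = 7

7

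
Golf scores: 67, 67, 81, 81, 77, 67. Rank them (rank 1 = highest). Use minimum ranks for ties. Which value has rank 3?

77

Sorted (descending): 81, 81, 77, 67, 67, 67
The 2 values of 81 occupy positions 1–2 → each gets rank 1.
The 3 values of 67 occupy positions 4–6 → each gets rank 4.
Rank 3 → value 77.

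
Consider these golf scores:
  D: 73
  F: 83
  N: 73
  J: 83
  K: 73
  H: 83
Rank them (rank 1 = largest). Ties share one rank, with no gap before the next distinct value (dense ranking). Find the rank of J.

1

Sorted (descending): 83, 83, 83, 73, 73, 73
The 3 values of 83 share dense rank 1.
The 3 values of 73 share dense rank 2.
J has value 83 → rank 1.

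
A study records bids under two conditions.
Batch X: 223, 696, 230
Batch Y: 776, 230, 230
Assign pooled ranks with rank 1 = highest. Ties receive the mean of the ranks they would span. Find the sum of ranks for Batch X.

Sorted (descending): 776, 696, 230, 230, 230, 223
The 3 values of 230 occupy positions 3–5 → average rank 4.
Batch X values → pooled ranks: 223→6, 696→2, 230→4
Rank sum = 6 + 2 + 4 = 12

12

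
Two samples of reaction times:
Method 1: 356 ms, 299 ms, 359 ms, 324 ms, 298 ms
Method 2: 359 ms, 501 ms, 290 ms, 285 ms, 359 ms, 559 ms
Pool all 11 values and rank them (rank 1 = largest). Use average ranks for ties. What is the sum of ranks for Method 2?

Sorted (descending): 559, 501, 359, 359, 359, 356, 324, 299, 298, 290, 285
The 3 values of 359 occupy positions 3–5 → average rank 4.
Method 2 values → pooled ranks: 359→4, 501→2, 290→10, 285→11, 359→4, 559→1
Rank sum = 4 + 2 + 10 + 11 + 4 + 1 = 32

32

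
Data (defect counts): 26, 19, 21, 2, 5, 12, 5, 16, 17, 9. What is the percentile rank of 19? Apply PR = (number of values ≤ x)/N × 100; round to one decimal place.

80.0

N = 10.
Strictly below 19: 7. Equal to 19: 1.
PR = 8/10 × 100 = 80.0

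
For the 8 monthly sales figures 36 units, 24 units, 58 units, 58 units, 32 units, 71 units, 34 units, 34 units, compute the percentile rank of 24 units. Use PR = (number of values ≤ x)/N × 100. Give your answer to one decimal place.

12.5

N = 8.
Strictly below 24: 0. Equal to 24: 1.
PR = 1/8 × 100 = 12.5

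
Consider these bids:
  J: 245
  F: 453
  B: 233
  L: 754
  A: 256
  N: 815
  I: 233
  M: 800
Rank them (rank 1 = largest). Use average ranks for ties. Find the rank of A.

5

Sorted (descending): 815, 800, 754, 453, 256, 245, 233, 233
The 2 values of 233 occupy positions 7–8 → average rank (7+8)/2 = 7.5.
A has value 256 → rank 5.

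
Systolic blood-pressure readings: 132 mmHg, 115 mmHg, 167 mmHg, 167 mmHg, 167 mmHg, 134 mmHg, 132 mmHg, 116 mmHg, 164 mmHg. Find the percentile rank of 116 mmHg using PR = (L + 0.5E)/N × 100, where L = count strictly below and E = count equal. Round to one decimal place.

16.7

N = 9.
Strictly below 116: 1. Equal to 116: 1.
PR = (1 + 0.5·1)/9 × 100 = 16.7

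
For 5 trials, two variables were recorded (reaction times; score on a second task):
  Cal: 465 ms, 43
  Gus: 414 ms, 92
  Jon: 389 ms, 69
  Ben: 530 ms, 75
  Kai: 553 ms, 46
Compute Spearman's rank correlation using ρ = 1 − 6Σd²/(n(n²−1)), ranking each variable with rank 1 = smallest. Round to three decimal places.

Ranks of variable 1: 3, 2, 1, 4, 5
Ranks of variable 2: 1, 5, 3, 4, 2
d = r₁ − r₂: 2, -3, -2, 0, 3
d²: 4, 9, 4, 0, 9; Σd² = 26
ρ = 1 − 6·26/(5·24) = 1 − 156/120 = -0.300

-0.300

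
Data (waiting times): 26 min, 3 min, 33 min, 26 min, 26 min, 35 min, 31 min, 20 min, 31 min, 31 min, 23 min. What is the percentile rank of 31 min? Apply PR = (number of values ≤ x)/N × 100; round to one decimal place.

N = 11.
Strictly below 31: 6. Equal to 31: 3.
PR = 9/11 × 100 = 81.8

81.8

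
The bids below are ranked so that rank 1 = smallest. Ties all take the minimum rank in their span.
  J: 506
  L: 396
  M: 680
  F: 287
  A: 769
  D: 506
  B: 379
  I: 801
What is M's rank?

6

Sorted (ascending): 287, 379, 396, 506, 506, 680, 769, 801
The 2 values of 506 occupy positions 4–5 → each gets rank 4.
M has value 680 → rank 6.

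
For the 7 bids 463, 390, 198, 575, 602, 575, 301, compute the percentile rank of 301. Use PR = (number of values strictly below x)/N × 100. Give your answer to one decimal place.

N = 7.
Strictly below 301: 1. Equal to 301: 1.
PR = 1/7 × 100 = 14.3

14.3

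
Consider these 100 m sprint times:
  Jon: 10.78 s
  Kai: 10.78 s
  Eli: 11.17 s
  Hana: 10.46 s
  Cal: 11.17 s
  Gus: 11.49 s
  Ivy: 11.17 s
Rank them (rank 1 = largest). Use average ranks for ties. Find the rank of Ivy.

3

Sorted (descending): 11.49, 11.17, 11.17, 11.17, 10.78, 10.78, 10.46
The 3 values of 11.17 occupy positions 2–4 → average rank 3.
The 2 values of 10.78 occupy positions 5–6 → average rank (5+6)/2 = 5.5.
Ivy has value 11.17 s → rank 3.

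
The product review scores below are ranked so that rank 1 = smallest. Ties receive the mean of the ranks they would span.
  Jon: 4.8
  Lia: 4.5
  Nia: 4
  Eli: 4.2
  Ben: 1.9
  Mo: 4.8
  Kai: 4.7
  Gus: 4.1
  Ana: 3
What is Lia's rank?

Sorted (ascending): 1.9, 3, 4, 4.1, 4.2, 4.5, 4.7, 4.8, 4.8
The 2 values of 4.8 occupy positions 8–9 → average rank (8+9)/2 = 8.5.
Lia has value 4.5 → rank 6.

6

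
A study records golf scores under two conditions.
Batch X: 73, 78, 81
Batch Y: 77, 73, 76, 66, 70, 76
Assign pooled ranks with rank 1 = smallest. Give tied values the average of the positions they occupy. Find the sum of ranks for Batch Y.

24.5

Sorted (ascending): 66, 70, 73, 73, 76, 76, 77, 78, 81
The 2 values of 73 occupy positions 3–4 → average rank (3+4)/2 = 3.5.
The 2 values of 76 occupy positions 5–6 → average rank (5+6)/2 = 5.5.
Batch Y values → pooled ranks: 77→7, 73→3.5, 76→5.5, 66→1, 70→2, 76→5.5
Rank sum = 7 + 3.5 + 5.5 + 1 + 2 + 5.5 = 24.5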